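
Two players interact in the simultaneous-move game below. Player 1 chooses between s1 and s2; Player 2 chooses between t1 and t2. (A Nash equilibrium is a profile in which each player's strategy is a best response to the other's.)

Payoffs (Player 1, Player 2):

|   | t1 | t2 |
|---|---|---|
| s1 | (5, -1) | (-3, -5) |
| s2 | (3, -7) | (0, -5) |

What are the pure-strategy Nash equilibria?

(s1, t1) and (s2, t2)

(s1, t1): Player 1 gets 5 ≥ 3 from s2, and Player 2 gets -1 ≥ -5 from t2 — Nash equilibrium.
(s1, t2): Player 1 prefers s2 (0 > -3); Player 2 prefers t1 (-1 > -5) — not an equilibrium.
(s2, t1): Player 1 prefers s1 (5 > 3); Player 2 prefers t2 (-5 > -7) — not an equilibrium.
(s2, t2): Player 1 gets 0 ≥ -3 from s1, and Player 2 gets -5 ≥ -7 from t1 — Nash equilibrium.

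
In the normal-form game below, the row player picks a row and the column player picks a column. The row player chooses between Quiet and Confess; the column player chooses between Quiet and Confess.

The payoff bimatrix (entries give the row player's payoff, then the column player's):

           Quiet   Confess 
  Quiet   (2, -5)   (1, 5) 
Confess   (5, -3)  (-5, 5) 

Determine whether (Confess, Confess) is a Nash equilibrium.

No

At (Confess, Confess), the row player earns -5; switching to Quiet would give 1, so the row player would deviate.
The column player earns 5; switching to Quiet would give -3, so the column player has no profitable deviation.
Since at least one player can profitably deviate, this is not a Nash equilibrium.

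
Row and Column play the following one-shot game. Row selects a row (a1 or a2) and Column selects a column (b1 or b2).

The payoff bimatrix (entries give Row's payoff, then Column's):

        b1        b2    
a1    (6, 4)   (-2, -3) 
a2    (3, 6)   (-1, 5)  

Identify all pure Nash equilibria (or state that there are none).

(a1, b1): Row gets 6 ≥ 3 from a2, and Column gets 4 ≥ -3 from b2 — Nash equilibrium.
(a1, b2): Row prefers a2 (-1 > -2); Column prefers b1 (4 > -3) — not an equilibrium.
(a2, b1): Row prefers a1 (6 > 3) — not an equilibrium.
(a2, b2): Column prefers b1 (6 > 5) — not an equilibrium.

(a1, b1)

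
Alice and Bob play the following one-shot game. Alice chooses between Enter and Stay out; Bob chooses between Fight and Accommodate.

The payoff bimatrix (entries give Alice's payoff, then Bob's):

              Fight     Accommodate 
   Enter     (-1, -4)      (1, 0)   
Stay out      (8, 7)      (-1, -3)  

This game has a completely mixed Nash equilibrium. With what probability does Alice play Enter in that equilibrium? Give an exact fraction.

Let x be the probability that Alice plays Enter. In a completely mixed equilibrium, Bob must be indifferent between Fight and Accommodate.
Bob's expected payoff from Fight is −4x + 7(1−x); from Accommodate it is −3(1−x).
Setting these equal: −11x + 7 = 3x − 3, so x = 5/7.

5/7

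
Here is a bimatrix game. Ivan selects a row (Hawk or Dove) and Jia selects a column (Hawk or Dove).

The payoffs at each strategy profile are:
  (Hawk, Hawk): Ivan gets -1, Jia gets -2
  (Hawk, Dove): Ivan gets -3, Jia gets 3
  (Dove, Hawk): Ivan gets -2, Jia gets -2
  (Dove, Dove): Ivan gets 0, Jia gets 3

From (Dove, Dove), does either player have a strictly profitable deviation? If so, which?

Ivan at (Dove, Dove) earns 0; deviating to Hawk yields -3 — not better.
Jia earns 3; deviating to Hawk yields -2 — not better.
Neither player can strictly improve; the profile is a Nash equilibrium.

Neither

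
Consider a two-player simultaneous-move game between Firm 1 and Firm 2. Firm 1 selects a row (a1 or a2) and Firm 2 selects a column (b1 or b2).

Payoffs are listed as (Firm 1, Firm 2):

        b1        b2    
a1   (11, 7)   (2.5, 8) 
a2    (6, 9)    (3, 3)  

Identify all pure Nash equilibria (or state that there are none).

none

(a1, b1): Firm 2 prefers b2 (8 > 7) — not an equilibrium.
(a1, b2): Firm 1 prefers a2 (3 > 2.5) — not an equilibrium.
(a2, b1): Firm 1 prefers a1 (11 > 6) — not an equilibrium.
(a2, b2): Firm 2 prefers b1 (9 > 3) — not an equilibrium.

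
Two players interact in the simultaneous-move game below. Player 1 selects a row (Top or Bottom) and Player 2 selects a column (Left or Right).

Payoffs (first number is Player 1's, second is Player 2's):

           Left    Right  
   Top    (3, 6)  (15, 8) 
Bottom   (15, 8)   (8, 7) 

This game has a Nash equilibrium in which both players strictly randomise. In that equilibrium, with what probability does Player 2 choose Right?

12/19

Let c be the probability that Player 2 plays Left. In a completely mixed equilibrium, Player 1 must be indifferent between Top and Bottom.
Player 1's expected payoff from Top is 3c + 15(1−c); from Bottom it is 15c + 8(1−c).
Setting these equal: −12c + 15 = 7c + 8, so c = 7/19.
Therefore Player 2 plays Right with probability 1 − 7/19 = 12/19.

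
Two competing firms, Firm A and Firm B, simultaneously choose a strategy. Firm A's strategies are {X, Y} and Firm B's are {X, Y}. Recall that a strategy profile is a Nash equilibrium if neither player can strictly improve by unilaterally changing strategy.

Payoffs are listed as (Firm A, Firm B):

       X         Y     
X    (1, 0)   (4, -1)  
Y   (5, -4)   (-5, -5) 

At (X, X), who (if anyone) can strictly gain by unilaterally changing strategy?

Firm A at (X, X) earns 1; deviating to Y yields 5 — a strict improvement.
Firm B earns 0; deviating to Y yields -1 — not better.
Only Firm A has a strictly profitable deviation.

Firm A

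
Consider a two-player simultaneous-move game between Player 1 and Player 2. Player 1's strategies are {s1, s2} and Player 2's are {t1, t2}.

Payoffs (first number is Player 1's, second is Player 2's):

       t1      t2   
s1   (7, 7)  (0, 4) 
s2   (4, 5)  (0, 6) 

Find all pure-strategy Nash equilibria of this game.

(s1, t1) and (s2, t2)

(s1, t1): Player 1 gets 7 ≥ 4 from s2, and Player 2 gets 7 ≥ 4 from t2 — Nash equilibrium.
(s1, t2): Player 2 prefers t1 (7 > 4) — not an equilibrium.
(s2, t1): Player 1 prefers s1 (7 > 4); Player 2 prefers t2 (6 > 5) — not an equilibrium.
(s2, t2): Player 1 gets 0 ≥ 0 from s1, and Player 2 gets 6 ≥ 5 from t1 — Nash equilibrium.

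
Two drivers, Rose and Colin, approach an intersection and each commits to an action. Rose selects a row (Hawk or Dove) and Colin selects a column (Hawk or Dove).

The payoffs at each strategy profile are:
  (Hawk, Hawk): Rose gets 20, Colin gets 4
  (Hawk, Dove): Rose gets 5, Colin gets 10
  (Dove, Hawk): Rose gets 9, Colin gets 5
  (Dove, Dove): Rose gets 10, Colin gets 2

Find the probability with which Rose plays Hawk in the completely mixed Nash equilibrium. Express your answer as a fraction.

1/3

Let p be the probability that Rose plays Hawk. In a completely mixed equilibrium, Colin must be indifferent between Hawk and Dove.
Colin's expected payoff from Hawk is 4p + 5(1−p); from Dove it is 10p + 2(1−p).
Setting these equal: −p + 5 = 8p + 2, so p = 1/3.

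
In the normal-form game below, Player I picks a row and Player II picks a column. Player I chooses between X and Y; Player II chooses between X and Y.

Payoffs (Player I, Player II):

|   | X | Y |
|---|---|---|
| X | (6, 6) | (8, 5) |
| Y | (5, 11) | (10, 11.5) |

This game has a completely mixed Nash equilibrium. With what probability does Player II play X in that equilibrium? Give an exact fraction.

Let y be the probability that Player II plays X. In a completely mixed equilibrium, Player I must be indifferent between X and Y.
Player I's expected payoff from X is 6y + 8(1−y); from Y it is 5y + 10(1−y).
Setting these equal: −2y + 8 = −5y + 10, so y = 2/3.

2/3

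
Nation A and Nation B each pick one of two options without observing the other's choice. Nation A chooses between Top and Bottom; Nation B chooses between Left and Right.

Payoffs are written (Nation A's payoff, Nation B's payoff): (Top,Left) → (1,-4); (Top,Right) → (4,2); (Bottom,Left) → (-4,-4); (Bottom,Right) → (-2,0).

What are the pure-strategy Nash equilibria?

(Top, Left): Nation B prefers Right (2 > -4) — not an equilibrium.
(Top, Right): Nation A gets 4 ≥ -2 from Bottom, and Nation B gets 2 ≥ -4 from Left — Nash equilibrium.
(Bottom, Left): Nation A prefers Top (1 > -4); Nation B prefers Right (0 > -4) — not an equilibrium.
(Bottom, Right): Nation A prefers Top (4 > -2) — not an equilibrium.

(Top, Right)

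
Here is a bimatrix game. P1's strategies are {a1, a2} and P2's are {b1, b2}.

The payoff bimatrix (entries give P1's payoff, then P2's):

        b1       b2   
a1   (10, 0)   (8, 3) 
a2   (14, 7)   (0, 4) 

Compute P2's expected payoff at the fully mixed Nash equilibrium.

7/2

First find x, the probability P1 plays a1, from P2's indifference between b1 and b2: 7(1−x) = 3x + 4(1−x), giving x = 1/2.
Since P2 is indifferent in equilibrium, P2's expected payoff equals the payoff from either column against (1/2, 1/2). Using b1: 7(1/2) = 7/2.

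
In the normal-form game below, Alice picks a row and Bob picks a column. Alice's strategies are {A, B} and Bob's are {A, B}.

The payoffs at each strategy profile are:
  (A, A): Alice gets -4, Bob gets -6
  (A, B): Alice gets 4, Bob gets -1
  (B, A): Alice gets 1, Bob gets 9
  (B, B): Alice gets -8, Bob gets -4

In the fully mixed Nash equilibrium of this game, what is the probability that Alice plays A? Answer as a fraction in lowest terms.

Let r be the probability that Alice plays A. In a completely mixed equilibrium, Bob must be indifferent between A and B.
Bob's expected payoff from A is −6r + 9(1−r); from B it is −r − 4(1−r).
Setting these equal: −15r + 9 = 3r − 4, so r = 13/18.

13/18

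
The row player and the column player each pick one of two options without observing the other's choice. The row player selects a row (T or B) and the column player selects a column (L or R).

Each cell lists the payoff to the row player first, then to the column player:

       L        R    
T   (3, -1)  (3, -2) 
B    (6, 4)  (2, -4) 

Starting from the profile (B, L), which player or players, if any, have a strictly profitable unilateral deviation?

Neither

The row player at (B, L) earns 6; deviating to T yields 3 — not better.
The column player earns 4; deviating to R yields -4 — not better.
Neither player can strictly improve; the profile is a Nash equilibrium.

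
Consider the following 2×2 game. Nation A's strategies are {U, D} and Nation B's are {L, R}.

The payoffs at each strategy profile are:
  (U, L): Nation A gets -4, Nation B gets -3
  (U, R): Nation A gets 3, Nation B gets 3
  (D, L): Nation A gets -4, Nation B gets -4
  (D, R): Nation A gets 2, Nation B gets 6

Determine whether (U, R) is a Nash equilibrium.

At (U, R), Nation A earns 3; switching to D would give 2, so Nation A has no profitable deviation.
Nation B earns 3; switching to L would give -3, so Nation B has no profitable deviation.
Neither player can gain by a unilateral deviation, so this profile is a Nash equilibrium.

Yes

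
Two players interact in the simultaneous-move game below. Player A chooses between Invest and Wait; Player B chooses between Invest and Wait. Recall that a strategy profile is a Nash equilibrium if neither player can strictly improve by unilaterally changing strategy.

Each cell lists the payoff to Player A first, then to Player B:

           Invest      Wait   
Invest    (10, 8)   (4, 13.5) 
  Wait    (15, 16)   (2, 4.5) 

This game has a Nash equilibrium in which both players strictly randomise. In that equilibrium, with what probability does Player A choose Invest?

Let p be the probability that Player A plays Invest. In a completely mixed equilibrium, Player B must be indifferent between Invest and Wait.
Player B's expected payoff from Invest is 8p + 16(1−p); from Wait it is 13.5p + 4.5(1−p).
Setting these equal: −8p + 16 = 9p + 4.5, so p = 23/34.

23/34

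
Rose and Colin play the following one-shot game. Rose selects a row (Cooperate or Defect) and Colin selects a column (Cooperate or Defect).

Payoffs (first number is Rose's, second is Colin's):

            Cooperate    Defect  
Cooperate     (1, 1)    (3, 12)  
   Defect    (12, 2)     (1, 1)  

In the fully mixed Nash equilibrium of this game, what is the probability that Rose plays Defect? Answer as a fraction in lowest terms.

Let p be the probability that Rose plays Cooperate. In a completely mixed equilibrium, Colin must be indifferent between Cooperate and Defect.
Colin's expected payoff from Cooperate is p + 2(1−p); from Defect it is 12p + (1−p).
Setting these equal: −p + 2 = 11p + 1, so p = 1/12.
Therefore Rose plays Defect with probability 1 − 1/12 = 11/12.

11/12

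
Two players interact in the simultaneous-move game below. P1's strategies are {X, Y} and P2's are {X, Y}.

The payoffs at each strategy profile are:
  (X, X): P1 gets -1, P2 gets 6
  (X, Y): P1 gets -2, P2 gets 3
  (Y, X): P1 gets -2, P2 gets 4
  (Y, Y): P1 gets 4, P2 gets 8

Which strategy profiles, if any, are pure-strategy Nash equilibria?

(X, X) and (Y, Y)

(X, X): P1 gets -1 ≥ -2 from Y, and P2 gets 6 ≥ 3 from Y — Nash equilibrium.
(X, Y): P1 prefers Y (4 > -2); P2 prefers X (6 > 3) — not an equilibrium.
(Y, X): P1 prefers X (-1 > -2); P2 prefers Y (8 > 4) — not an equilibrium.
(Y, Y): P1 gets 4 ≥ -2 from X, and P2 gets 8 ≥ 4 from X — Nash equilibrium.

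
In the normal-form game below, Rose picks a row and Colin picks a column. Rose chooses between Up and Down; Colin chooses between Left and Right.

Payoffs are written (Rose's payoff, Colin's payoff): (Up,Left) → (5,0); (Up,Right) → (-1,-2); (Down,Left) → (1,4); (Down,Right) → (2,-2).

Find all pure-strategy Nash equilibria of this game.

(Up, Left)

(Up, Left): Rose gets 5 ≥ 1 from Down, and Colin gets 0 ≥ -2 from Right — Nash equilibrium.
(Up, Right): Rose prefers Down (2 > -1); Colin prefers Left (0 > -2) — not an equilibrium.
(Down, Left): Rose prefers Up (5 > 1) — not an equilibrium.
(Down, Right): Colin prefers Left (4 > -2) — not an equilibrium.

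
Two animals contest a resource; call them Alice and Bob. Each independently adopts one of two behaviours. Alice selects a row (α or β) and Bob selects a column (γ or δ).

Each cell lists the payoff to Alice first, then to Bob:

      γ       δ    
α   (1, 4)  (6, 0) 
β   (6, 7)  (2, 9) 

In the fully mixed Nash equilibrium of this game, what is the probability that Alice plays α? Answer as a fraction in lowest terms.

1/3

Let r be the probability that Alice plays α. In a completely mixed equilibrium, Bob must be indifferent between γ and δ.
Bob's expected payoff from γ is 4r + 7(1−r); from δ it is 9(1−r).
Setting these equal: −3r + 7 = −9r + 9, so r = 1/3.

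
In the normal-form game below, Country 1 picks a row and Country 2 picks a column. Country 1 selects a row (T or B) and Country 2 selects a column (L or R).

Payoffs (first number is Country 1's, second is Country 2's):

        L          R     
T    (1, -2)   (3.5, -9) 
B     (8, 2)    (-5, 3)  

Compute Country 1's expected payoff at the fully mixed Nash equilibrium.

66/31

First find q, the probability Country 2 plays L, from Country 1's indifference between T and B: q + 3.5(1−q) = 8q − 5(1−q), giving q = 17/31.
Since Country 1 is indifferent in equilibrium, Country 1's expected payoff equals the payoff from either row against (17/31, 14/31). Using T: (17/31) + 3.5(14/31) = 66/31.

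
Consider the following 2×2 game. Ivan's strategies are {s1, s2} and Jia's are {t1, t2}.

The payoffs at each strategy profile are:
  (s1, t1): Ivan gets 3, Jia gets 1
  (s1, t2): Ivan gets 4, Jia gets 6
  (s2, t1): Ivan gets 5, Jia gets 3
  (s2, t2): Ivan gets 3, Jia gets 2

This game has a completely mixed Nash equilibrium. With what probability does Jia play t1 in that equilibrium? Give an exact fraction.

Let c be the probability that Jia plays t1. In a completely mixed equilibrium, Ivan must be indifferent between s1 and s2.
Ivan's expected payoff from s1 is 3c + 4(1−c); from s2 it is 5c + 3(1−c).
Setting these equal: −c + 4 = 2c + 3, so c = 1/3.

1/3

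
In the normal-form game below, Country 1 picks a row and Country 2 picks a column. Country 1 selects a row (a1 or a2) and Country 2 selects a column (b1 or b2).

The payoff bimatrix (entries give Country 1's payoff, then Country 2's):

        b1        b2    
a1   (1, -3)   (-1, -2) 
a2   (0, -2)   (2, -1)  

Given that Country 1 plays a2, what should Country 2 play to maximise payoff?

b2

Against a2, Country 2 earns -2 from b1 and -1 from b2.
So b2 is the best response.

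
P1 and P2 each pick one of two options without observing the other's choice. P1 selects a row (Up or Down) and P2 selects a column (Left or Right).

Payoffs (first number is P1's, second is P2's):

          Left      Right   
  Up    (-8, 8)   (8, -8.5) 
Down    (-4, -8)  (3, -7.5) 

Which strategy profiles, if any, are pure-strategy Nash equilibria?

none

(Up, Left): P1 prefers Down (-4 > -8) — not an equilibrium.
(Up, Right): P2 prefers Left (8 > -8.5) — not an equilibrium.
(Down, Left): P2 prefers Right (-7.5 > -8) — not an equilibrium.
(Down, Right): P1 prefers Up (8 > 3) — not an equilibrium.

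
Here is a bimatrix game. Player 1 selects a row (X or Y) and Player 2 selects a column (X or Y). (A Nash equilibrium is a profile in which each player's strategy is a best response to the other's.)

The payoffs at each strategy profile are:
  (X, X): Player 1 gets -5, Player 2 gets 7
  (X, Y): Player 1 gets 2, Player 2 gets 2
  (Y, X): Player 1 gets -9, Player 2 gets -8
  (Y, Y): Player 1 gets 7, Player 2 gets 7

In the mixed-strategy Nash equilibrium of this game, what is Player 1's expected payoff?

First find q, the probability Player 2 plays X, from Player 1's indifference between X and Y: −5q + 2(1−q) = −9q + 7(1−q), giving q = 5/9.
Since Player 1 is indifferent in equilibrium, Player 1's expected payoff equals the payoff from either row against (5/9, 4/9). Using X: −5(5/9) + 2(4/9) = -17/9.

-17/9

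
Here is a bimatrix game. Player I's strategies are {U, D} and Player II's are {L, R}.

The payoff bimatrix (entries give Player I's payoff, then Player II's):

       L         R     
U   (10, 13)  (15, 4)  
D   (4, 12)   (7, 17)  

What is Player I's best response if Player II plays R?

U

Against R, Player I earns 15 from U and 7 from D.
So U is the best response.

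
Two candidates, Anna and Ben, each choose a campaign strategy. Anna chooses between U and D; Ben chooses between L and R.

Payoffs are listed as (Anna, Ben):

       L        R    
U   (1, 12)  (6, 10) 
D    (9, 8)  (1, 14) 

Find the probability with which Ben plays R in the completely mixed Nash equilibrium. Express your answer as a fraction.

Let y be the probability that Ben plays L. In a completely mixed equilibrium, Anna must be indifferent between U and D.
Anna's expected payoff from U is y + 6(1−y); from D it is 9y + (1−y).
Setting these equal: −5y + 6 = 8y + 1, so y = 5/13.
Therefore Ben plays R with probability 1 − 5/13 = 8/13.

8/13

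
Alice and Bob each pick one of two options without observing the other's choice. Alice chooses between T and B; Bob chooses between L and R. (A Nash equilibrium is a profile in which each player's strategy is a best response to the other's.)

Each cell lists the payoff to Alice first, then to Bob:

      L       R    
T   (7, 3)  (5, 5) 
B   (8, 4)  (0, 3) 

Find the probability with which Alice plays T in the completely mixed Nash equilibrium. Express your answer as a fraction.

1/3

Let x be the probability that Alice plays T. In a completely mixed equilibrium, Bob must be indifferent between L and R.
Bob's expected payoff from L is 3x + 4(1−x); from R it is 5x + 3(1−x).
Setting these equal: −x + 4 = 2x + 3, so x = 1/3.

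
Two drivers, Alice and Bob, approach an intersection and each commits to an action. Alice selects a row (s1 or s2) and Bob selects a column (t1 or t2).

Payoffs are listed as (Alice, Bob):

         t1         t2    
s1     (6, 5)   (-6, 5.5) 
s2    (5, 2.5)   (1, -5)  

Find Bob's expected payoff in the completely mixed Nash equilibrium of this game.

155/32

First find p, the probability Alice plays s1, from Bob's indifference between t1 and t2: 5p + 2.5(1−p) = 5.5p − 5(1−p), giving p = 15/16.
Since Bob is indifferent in equilibrium, Bob's expected payoff equals the payoff from either column against (15/16, 1/16). Using t1: 5(15/16) + 2.5(1/16) = 155/32.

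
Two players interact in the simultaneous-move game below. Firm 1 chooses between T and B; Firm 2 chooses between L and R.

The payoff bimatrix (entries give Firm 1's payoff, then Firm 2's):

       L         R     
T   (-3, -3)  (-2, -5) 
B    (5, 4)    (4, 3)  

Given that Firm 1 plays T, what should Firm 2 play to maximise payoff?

Against T, Firm 2 earns -3 from L and -5 from R.
So L is the best response.

L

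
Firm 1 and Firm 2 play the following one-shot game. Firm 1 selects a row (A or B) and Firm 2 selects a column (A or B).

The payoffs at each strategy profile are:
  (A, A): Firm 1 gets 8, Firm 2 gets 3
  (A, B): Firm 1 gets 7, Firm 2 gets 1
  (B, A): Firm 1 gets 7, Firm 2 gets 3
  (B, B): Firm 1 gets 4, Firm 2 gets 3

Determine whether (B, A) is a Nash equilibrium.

At (B, A), Firm 1 earns 7; switching to A would give 8, so Firm 1 would deviate.
Firm 2 earns 3; switching to B would give 3, so Firm 2 has no profitable deviation.
Since at least one player can profitably deviate, this is not a Nash equilibrium.

No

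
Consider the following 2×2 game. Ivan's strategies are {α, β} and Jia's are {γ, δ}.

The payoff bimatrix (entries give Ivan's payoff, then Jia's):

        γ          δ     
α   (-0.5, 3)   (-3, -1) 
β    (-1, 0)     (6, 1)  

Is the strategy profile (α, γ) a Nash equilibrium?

At (α, γ), Ivan earns -0.5; switching to β would give -1, so Ivan has no profitable deviation.
Jia earns 3; switching to δ would give -1, so Jia has no profitable deviation.
Neither player can gain by a unilateral deviation, so this profile is a Nash equilibrium.

Yes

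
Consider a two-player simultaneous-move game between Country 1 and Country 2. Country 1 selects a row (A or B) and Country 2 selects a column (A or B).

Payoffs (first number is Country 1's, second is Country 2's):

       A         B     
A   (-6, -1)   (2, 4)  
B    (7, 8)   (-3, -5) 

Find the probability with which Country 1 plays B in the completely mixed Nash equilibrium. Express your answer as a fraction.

5/18

Let x be the probability that Country 1 plays A. In a completely mixed equilibrium, Country 2 must be indifferent between A and B.
Country 2's expected payoff from A is −x + 8(1−x); from B it is 4x − 5(1−x).
Setting these equal: −9x + 8 = 9x − 5, so x = 13/18.
Therefore Country 1 plays B with probability 1 − 13/18 = 5/18.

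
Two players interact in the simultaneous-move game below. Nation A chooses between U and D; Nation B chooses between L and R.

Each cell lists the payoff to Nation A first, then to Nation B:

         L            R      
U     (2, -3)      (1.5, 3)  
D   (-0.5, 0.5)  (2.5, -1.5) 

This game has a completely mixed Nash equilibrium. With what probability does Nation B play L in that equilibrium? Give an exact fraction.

2/7

Let y be the probability that Nation B plays L. In a completely mixed equilibrium, Nation A must be indifferent between U and D.
Nation A's expected payoff from U is 2y + 1.5(1−y); from D it is −0.5y + 2.5(1−y).
Setting these equal: 0.5y + 1.5 = −3y + 2.5, so y = 2/7.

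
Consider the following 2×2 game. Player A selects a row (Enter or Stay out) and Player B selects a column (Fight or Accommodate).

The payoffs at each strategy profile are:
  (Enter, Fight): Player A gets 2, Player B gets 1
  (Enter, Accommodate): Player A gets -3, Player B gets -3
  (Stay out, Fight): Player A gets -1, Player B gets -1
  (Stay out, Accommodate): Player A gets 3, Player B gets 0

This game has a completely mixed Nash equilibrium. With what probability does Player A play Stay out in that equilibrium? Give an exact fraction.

Let r be the probability that Player A plays Enter. In a completely mixed equilibrium, Player B must be indifferent between Fight and Accommodate.
Player B's expected payoff from Fight is r − (1−r); from Accommodate it is −3r.
Setting these equal: 2r − 1 = −3r, so r = 1/5.
Therefore Player A plays Stay out with probability 1 − 1/5 = 4/5.

4/5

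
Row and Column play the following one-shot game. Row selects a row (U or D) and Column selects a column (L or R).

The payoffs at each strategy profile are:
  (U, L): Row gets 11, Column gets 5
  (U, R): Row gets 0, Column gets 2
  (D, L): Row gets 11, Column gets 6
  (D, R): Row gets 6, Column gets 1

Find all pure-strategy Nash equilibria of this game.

(U, L) and (D, L)

(U, L): Row gets 11 ≥ 11 from D, and Column gets 5 ≥ 2 from R — Nash equilibrium.
(U, R): Row prefers D (6 > 0); Column prefers L (5 > 2) — not an equilibrium.
(D, L): Row gets 11 ≥ 11 from U, and Column gets 6 ≥ 1 from R — Nash equilibrium.
(D, R): Column prefers L (6 > 1) — not an equilibrium.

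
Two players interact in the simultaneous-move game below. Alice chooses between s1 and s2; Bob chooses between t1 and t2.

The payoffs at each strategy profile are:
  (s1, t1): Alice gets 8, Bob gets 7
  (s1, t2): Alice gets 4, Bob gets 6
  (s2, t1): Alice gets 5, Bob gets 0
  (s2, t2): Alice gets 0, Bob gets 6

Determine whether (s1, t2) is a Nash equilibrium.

No

At (s1, t2), Alice earns 4; switching to s2 would give 0, so Alice has no profitable deviation.
Bob earns 6; switching to t1 would give 7, so Bob would deviate.
Since at least one player can profitably deviate, this is not a Nash equilibrium.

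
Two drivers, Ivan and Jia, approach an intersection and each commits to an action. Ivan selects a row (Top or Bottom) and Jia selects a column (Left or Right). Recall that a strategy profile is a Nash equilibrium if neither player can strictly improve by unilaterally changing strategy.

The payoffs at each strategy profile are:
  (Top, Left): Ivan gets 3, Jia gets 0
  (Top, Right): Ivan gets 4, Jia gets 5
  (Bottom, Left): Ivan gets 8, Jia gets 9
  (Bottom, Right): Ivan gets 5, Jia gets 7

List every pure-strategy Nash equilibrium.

(Bottom, Left)

(Top, Left): Ivan prefers Bottom (8 > 3); Jia prefers Right (5 > 0) — not an equilibrium.
(Top, Right): Ivan prefers Bottom (5 > 4) — not an equilibrium.
(Bottom, Left): Ivan gets 8 ≥ 3 from Top, and Jia gets 9 ≥ 7 from Right — Nash equilibrium.
(Bottom, Right): Jia prefers Left (9 > 7) — not an equilibrium.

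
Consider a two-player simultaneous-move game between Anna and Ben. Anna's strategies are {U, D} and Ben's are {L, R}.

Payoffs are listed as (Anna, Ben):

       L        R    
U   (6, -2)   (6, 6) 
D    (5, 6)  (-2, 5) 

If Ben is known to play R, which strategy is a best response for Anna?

Against R, Anna earns 6 from U and -2 from D.
So U is the best response.

U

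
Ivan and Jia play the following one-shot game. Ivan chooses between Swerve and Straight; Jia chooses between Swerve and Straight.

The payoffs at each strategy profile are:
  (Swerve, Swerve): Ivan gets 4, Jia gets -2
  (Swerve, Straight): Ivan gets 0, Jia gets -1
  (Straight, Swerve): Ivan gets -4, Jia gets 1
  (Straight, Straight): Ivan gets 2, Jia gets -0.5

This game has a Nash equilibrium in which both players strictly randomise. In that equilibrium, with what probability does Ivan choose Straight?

Let r be the probability that Ivan plays Swerve. In a completely mixed equilibrium, Jia must be indifferent between Swerve and Straight.
Jia's expected payoff from Swerve is −2r + (1−r); from Straight it is −r − 0.5(1−r).
Setting these equal: −3r + 1 = −0.5r − 0.5, so r = 3/5.
Therefore Ivan plays Straight with probability 1 − 3/5 = 2/5.

2/5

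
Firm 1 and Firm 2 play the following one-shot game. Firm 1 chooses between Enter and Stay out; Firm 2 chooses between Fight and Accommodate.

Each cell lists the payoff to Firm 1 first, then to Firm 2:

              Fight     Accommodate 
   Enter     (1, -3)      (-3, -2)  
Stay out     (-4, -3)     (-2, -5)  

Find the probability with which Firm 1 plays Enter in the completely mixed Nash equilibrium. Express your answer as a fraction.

2/3

Let r be the probability that Firm 1 plays Enter. In a completely mixed equilibrium, Firm 2 must be indifferent between Fight and Accommodate.
Firm 2's expected payoff from Fight is −3r − 3(1−r); from Accommodate it is −2r − 5(1−r).
Setting these equal: -3 = 3r − 5, so r = 2/3.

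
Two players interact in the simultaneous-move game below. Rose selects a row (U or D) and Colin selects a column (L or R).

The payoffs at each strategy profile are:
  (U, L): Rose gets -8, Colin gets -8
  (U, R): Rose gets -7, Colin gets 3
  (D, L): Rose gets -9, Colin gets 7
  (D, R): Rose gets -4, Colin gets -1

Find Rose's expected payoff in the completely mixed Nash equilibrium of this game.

First find q, the probability Colin plays L, from Rose's indifference between U and D: −8q − 7(1−q) = −9q − 4(1−q), giving q = 3/4.
Since Rose is indifferent in equilibrium, Rose's expected payoff equals the payoff from either row against (3/4, 1/4). Using U: −8(3/4) − 7(1/4) = -31/4.

-31/4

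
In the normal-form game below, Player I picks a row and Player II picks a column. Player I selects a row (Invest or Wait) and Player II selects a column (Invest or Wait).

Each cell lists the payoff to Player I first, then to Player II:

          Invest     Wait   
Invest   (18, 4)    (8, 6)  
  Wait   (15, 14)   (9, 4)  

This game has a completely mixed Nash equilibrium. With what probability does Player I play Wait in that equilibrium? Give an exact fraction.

Let x be the probability that Player I plays Invest. In a completely mixed equilibrium, Player II must be indifferent between Invest and Wait.
Player II's expected payoff from Invest is 4x + 14(1−x); from Wait it is 6x + 4(1−x).
Setting these equal: −10x + 14 = 2x + 4, so x = 5/6.
Therefore Player I plays Wait with probability 1 − 5/6 = 1/6.

1/6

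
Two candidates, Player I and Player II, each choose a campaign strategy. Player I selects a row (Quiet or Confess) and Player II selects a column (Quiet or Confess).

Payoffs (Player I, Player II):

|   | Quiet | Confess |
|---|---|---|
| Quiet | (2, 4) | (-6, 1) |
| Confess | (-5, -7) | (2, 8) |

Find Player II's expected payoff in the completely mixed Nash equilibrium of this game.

13/6

First find x, the probability Player I plays Quiet, from Player II's indifference between Quiet and Confess: 4x − 7(1−x) = x + 8(1−x), giving x = 5/6.
Since Player II is indifferent in equilibrium, Player II's expected payoff equals the payoff from either column against (5/6, 1/6). Using Quiet: 4(5/6) − 7(1/6) = 13/6.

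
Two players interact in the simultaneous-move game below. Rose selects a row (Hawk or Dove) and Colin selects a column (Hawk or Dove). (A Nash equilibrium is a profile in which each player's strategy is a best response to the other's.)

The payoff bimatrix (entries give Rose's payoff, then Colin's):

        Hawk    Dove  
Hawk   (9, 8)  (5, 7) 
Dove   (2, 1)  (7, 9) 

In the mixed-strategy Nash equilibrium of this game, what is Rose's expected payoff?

53/9

First find q, the probability Colin plays Hawk, from Rose's indifference between Hawk and Dove: 9q + 5(1−q) = 2q + 7(1−q), giving q = 2/9.
Since Rose is indifferent in equilibrium, Rose's expected payoff equals the payoff from either row against (2/9, 7/9). Using Hawk: 9(2/9) + 5(7/9) = 53/9.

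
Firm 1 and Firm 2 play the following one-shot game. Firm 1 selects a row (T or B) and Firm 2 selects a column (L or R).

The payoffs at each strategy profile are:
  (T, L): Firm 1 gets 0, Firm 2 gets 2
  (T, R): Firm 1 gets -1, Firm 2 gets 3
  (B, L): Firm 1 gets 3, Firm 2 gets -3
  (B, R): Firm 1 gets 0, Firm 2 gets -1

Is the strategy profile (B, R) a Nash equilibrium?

At (B, R), Firm 1 earns 0; switching to T would give -1, so Firm 1 has no profitable deviation.
Firm 2 earns -1; switching to L would give -3, so Firm 2 has no profitable deviation.
Neither player can gain by a unilateral deviation, so this profile is a Nash equilibrium.

Yes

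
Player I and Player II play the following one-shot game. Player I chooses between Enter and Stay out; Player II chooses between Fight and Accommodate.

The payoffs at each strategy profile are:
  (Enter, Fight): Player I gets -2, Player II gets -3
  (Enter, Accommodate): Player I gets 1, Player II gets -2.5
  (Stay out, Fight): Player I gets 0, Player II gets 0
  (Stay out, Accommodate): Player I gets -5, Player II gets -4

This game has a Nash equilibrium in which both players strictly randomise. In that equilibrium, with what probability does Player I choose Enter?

8/9

Let p be the probability that Player I plays Enter. In a completely mixed equilibrium, Player II must be indifferent between Fight and Accommodate.
Player II's expected payoff from Fight is −3p; from Accommodate it is −2.5p − 4(1−p).
Setting these equal: −3p = 1.5p − 4, so p = 8/9.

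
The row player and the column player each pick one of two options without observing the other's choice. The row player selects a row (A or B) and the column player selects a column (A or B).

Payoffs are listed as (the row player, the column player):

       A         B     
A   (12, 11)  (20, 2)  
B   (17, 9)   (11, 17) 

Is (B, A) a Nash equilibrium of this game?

At (B, A), the row player earns 17; switching to A would give 12, so the row player has no profitable deviation.
The column player earns 9; switching to B would give 17, so the column player would deviate.
Since at least one player can profitably deviate, this is not a Nash equilibrium.

No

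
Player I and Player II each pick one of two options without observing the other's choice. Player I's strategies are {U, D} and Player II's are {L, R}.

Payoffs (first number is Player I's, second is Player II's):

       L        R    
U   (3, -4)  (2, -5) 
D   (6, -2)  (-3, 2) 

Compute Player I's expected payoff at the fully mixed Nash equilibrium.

First find q, the probability Player II plays L, from Player I's indifference between U and D: 3q + 2(1−q) = 6q − 3(1−q), giving q = 5/8.
Since Player I is indifferent in equilibrium, Player I's expected payoff equals the payoff from either row against (5/8, 3/8). Using U: 3(5/8) + 2(3/8) = 21/8.

21/8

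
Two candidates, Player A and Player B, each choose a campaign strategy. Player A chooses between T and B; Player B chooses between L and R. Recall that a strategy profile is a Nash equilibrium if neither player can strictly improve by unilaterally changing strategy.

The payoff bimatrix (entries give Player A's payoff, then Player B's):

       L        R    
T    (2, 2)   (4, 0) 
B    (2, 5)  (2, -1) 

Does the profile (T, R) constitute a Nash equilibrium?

At (T, R), Player A earns 4; switching to B would give 2, so Player A has no profitable deviation.
Player B earns 0; switching to L would give 2, so Player B would deviate.
Since at least one player can profitably deviate, this is not a Nash equilibrium.

No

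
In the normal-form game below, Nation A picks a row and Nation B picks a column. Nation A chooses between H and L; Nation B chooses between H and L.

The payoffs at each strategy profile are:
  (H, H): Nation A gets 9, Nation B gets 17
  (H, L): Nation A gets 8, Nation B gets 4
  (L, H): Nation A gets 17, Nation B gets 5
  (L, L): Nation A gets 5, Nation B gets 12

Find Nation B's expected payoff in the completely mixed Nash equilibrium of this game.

First find x, the probability Nation A plays H, from Nation B's indifference between H and L: 17x + 5(1−x) = 4x + 12(1−x), giving x = 7/20.
Since Nation B is indifferent in equilibrium, Nation B's expected payoff equals the payoff from either column against (7/20, 13/20). Using H: 17(7/20) + 5(13/20) = 46/5.

46/5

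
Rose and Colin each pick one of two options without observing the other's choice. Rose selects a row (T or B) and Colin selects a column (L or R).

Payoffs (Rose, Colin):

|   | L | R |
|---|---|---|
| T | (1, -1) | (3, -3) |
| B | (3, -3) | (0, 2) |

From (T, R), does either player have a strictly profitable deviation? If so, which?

Rose at (T, R) earns 3; deviating to B yields 0 — not better.
Colin earns -3; deviating to L yields -1 — a strict improvement.
Only Colin has a strictly profitable deviation.

Colin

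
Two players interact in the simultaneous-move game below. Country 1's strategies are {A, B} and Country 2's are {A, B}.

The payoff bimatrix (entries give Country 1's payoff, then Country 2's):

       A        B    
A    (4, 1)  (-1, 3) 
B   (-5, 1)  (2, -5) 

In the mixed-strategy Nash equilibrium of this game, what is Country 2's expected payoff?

1

First find x, the probability Country 1 plays A, from Country 2's indifference between A and B: x + (1−x) = 3x − 5(1−x), giving x = 3/4.
Since Country 2 is indifferent in equilibrium, Country 2's expected payoff equals the payoff from either column against (3/4, 1/4). Using A: (3/4) + (1/4) = 1.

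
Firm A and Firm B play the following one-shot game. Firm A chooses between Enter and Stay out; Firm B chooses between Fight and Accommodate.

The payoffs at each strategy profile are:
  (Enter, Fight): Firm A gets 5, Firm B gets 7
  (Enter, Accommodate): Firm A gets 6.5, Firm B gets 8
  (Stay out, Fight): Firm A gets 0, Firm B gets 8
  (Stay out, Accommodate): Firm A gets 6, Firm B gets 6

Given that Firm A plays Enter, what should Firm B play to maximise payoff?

Accommodate

Against Enter, Firm B earns 7 from Fight and 8 from Accommodate.
So Accommodate is the best response.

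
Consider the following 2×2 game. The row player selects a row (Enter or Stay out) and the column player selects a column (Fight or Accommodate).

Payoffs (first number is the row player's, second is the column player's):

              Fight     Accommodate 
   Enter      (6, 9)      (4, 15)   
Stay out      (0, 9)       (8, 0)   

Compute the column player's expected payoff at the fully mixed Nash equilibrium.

First find p, the probability the row player plays Enter, from the column player's indifference between Fight and Accommodate: 9p + 9(1−p) = 15p, giving p = 3/5.
Since the column player is indifferent in equilibrium, the column player's expected payoff equals the payoff from either column against (3/5, 2/5). Using Fight: 9(3/5) + 9(2/5) = 9.

9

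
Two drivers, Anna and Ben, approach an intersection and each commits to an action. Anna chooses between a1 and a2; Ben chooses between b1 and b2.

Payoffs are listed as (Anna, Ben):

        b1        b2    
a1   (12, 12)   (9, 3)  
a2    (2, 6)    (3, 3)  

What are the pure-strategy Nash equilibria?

(a1, b1): Anna gets 12 ≥ 2 from a2, and Ben gets 12 ≥ 3 from b2 — Nash equilibrium.
(a1, b2): Ben prefers b1 (12 > 3) — not an equilibrium.
(a2, b1): Anna prefers a1 (12 > 2) — not an equilibrium.
(a2, b2): Anna prefers a1 (9 > 3); Ben prefers b1 (6 > 3) — not an equilibrium.

(a1, b1)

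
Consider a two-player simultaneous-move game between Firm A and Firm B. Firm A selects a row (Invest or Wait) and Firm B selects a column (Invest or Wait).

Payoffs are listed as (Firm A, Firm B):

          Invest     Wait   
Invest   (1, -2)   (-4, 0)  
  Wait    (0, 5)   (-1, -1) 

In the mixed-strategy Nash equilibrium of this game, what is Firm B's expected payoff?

-1/4

First find p, the probability Firm A plays Invest, from Firm B's indifference between Invest and Wait: −2p + 5(1−p) = −(1−p), giving p = 3/4.
Since Firm B is indifferent in equilibrium, Firm B's expected payoff equals the payoff from either column against (3/4, 1/4). Using Invest: −2(3/4) + 5(1/4) = -1/4.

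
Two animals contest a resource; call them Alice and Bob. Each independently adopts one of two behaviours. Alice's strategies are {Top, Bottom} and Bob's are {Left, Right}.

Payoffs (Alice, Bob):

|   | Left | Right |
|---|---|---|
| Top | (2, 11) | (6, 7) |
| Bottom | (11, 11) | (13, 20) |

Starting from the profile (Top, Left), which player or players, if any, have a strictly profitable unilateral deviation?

Alice

Alice at (Top, Left) earns 2; deviating to Bottom yields 11 — a strict improvement.
Bob earns 11; deviating to Right yields 7 — not better.
Only Alice has a strictly profitable deviation.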